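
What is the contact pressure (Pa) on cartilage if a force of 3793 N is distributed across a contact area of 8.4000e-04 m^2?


P = F / A
P = 3793 / 8.4000e-04
P = 4.5155e+06


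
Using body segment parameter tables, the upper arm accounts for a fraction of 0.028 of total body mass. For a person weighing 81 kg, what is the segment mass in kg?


m_segment = body_mass * fraction
m_segment = 81 * 0.028
m_segment = 2.2680


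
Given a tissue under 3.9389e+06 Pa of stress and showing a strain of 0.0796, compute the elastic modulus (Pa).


E = stress / strain
E = 3.9389e+06 / 0.0796
E = 4.9484e+07


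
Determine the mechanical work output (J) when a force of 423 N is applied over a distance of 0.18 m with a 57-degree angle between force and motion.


W = F * d * cos(theta)
theta = 57 deg = 0.9948 rad
cos(theta) = 0.5446
W = 423 * 0.18 * 0.5446
W = 41.4688


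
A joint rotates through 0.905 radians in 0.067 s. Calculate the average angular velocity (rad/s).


omega = delta_theta / delta_t
omega = 0.905 / 0.067
omega = 13.5075


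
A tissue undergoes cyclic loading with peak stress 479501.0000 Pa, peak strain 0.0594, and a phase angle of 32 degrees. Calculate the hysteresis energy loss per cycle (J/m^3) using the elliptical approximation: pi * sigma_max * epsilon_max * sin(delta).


E_loss = pi * sigma_max * epsilon_max * sin(delta)
delta = 32 deg = 0.5585 rad
sin(delta) = 0.5299
E_loss = pi * 479501.0000 * 0.0594 * 0.5299
E_loss = 47417.1604


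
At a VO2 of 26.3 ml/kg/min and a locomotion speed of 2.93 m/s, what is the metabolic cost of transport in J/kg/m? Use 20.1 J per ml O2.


Power per kg = VO2 * 20.1 / 60
Power per kg = 26.3 * 20.1 / 60 = 8.8105 W/kg
Cost = power_per_kg / speed
Cost = 8.8105 / 2.93
Cost = 3.0070


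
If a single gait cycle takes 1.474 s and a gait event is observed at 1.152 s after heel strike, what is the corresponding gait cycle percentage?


pct = (event_time / cycle_time) * 100
pct = (1.152 / 1.474) * 100
ratio = 0.7815
pct = 78.1547


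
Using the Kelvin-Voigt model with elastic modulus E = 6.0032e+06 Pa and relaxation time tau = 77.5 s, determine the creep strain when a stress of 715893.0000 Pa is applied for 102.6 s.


epsilon(t) = (sigma/E) * (1 - exp(-t/tau))
sigma/E = 715893.0000 / 6.0032e+06 = 0.1193
exp(-t/tau) = exp(-102.6 / 77.5) = 0.2661
epsilon = 0.1193 * (1 - 0.2661)
epsilon = 0.0875


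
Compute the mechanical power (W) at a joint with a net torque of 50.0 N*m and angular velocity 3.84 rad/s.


P = M * omega
P = 50.0 * 3.84
P = 192.0000


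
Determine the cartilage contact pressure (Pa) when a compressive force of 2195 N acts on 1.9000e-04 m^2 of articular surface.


P = F / A
P = 2195 / 1.9000e-04
P = 1.1553e+07


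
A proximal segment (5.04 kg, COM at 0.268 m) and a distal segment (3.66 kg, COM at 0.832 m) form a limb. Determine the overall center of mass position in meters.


COM = (m1*x1 + m2*x2) / (m1 + m2)
COM = (5.04*0.268 + 3.66*0.832) / (5.04 + 3.66)
Numerator = 4.3958
Denominator = 8.7000
COM = 0.5053


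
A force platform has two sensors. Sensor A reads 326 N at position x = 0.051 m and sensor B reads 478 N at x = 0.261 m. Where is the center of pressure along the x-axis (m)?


COP_x = (F1*x1 + F2*x2) / (F1 + F2)
COP_x = (326*0.051 + 478*0.261) / (326 + 478)
Numerator = 141.3840
Denominator = 804
COP_x = 0.1759


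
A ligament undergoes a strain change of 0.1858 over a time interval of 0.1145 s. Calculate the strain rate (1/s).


strain_rate = delta_strain / delta_t
strain_rate = 0.1858 / 0.1145
strain_rate = 1.6227


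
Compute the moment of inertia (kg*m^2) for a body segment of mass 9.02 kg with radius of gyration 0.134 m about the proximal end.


I = m * k^2
I = 9.02 * 0.134^2
k^2 = 0.0180
I = 0.1620


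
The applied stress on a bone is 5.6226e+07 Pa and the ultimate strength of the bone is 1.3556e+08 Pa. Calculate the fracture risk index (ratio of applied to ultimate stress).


FRI = applied / ultimate
FRI = 5.6226e+07 / 1.3556e+08
FRI = 0.4148


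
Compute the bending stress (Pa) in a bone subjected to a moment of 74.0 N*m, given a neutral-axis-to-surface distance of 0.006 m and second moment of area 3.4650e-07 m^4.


sigma = M * c / I
sigma = 74.0 * 0.006 / 3.4650e-07
M * c = 0.4440
sigma = 1.2814e+06


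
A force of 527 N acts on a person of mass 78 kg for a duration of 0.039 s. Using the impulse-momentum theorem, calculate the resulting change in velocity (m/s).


J = F * dt = 527 * 0.039 = 20.5530 N*s
delta_v = J / m
delta_v = 20.5530 / 78
delta_v = 0.2635


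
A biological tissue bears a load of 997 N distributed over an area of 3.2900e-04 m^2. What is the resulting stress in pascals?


stress = F / A
stress = 997 / 3.2900e-04
stress = 3.0304e+06


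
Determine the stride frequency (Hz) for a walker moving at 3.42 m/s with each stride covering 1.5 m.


f = v / stride_length
f = 3.42 / 1.5
f = 2.2800


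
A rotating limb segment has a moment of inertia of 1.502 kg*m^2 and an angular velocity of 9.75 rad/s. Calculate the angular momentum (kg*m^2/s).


L = I * omega
L = 1.502 * 9.75
L = 14.6445


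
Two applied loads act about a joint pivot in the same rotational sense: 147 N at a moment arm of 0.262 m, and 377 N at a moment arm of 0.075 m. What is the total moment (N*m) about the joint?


M = F1 * d1 + F2 * d2
M = 147 * 0.262 + 377 * 0.075
M = 38.5140 + 28.2750
M = 66.7890


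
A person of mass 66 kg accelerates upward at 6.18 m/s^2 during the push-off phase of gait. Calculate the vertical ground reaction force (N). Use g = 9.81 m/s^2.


GRF = m * (g + a)
GRF = 66 * (9.81 + 6.18)
GRF = 66 * 15.9900
GRF = 1055.3400


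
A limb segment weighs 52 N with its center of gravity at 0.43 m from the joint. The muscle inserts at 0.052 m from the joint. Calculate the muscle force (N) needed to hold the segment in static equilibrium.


F_muscle = W * d_load / d_muscle
F_muscle = 52 * 0.43 / 0.052
Numerator = 22.3600
F_muscle = 430.0000


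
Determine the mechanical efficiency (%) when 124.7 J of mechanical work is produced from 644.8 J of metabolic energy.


eta = (W_mech / E_meta) * 100
eta = (124.7 / 644.8) * 100
ratio = 0.1934
eta = 19.3393


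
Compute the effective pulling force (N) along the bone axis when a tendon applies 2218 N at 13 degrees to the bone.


F_eff = F_tendon * cos(theta)
theta = 13 deg = 0.2269 rad
cos(theta) = 0.9744
F_eff = 2218 * 0.9744
F_eff = 2161.1528


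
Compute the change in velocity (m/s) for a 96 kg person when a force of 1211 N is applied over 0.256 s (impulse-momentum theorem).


J = F * dt = 1211 * 0.256 = 310.0160 N*s
delta_v = J / m
delta_v = 310.0160 / 96
delta_v = 3.2293


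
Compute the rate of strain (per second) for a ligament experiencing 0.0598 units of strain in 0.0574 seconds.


strain_rate = delta_strain / delta_t
strain_rate = 0.0598 / 0.0574
strain_rate = 1.0418


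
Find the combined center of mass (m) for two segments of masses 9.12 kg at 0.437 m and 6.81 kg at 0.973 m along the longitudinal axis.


COM = (m1*x1 + m2*x2) / (m1 + m2)
COM = (9.12*0.437 + 6.81*0.973) / (9.12 + 6.81)
Numerator = 10.6116
Denominator = 15.9300
COM = 0.6661


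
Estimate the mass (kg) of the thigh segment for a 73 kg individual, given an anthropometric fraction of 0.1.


m_segment = body_mass * fraction
m_segment = 73 * 0.1
m_segment = 7.3000


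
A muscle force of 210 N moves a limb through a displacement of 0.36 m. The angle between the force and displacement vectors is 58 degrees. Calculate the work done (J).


W = F * d * cos(theta)
theta = 58 deg = 1.0123 rad
cos(theta) = 0.5299
W = 210 * 0.36 * 0.5299
W = 40.0619


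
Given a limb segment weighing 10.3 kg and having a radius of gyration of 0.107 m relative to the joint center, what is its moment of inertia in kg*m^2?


I = m * k^2
I = 10.3 * 0.107^2
k^2 = 0.0114
I = 0.1179


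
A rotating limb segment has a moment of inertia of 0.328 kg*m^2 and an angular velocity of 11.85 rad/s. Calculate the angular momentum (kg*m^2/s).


L = I * omega
L = 0.328 * 11.85
L = 3.8868


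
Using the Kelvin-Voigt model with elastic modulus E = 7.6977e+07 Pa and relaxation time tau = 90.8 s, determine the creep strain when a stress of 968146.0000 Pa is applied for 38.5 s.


epsilon(t) = (sigma/E) * (1 - exp(-t/tau))
sigma/E = 968146.0000 / 7.6977e+07 = 0.0126
exp(-t/tau) = exp(-38.5 / 90.8) = 0.6544
epsilon = 0.0126 * (1 - 0.6544)
epsilon = 0.0043


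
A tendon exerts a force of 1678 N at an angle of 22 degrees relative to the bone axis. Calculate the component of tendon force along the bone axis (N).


F_eff = F_tendon * cos(theta)
theta = 22 deg = 0.3840 rad
cos(theta) = 0.9272
F_eff = 1678 * 0.9272
F_eff = 1555.8145


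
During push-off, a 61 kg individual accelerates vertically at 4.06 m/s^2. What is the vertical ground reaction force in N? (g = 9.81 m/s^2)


GRF = m * (g + a)
GRF = 61 * (9.81 + 4.06)
GRF = 61 * 13.8700
GRF = 846.0700


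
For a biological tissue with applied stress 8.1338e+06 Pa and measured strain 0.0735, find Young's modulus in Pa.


E = stress / strain
E = 8.1338e+06 / 0.0735
E = 1.1066e+08


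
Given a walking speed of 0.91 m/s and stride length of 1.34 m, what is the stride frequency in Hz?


f = v / stride_length
f = 0.91 / 1.34
f = 0.6791


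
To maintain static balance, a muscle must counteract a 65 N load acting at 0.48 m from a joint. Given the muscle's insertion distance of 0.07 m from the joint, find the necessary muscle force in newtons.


F_muscle = W * d_load / d_muscle
F_muscle = 65 * 0.48 / 0.07
Numerator = 31.2000
F_muscle = 445.7143


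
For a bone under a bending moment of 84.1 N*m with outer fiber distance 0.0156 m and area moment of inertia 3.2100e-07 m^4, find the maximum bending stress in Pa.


sigma = M * c / I
sigma = 84.1 * 0.0156 / 3.2100e-07
M * c = 1.3120
sigma = 4.0871e+06


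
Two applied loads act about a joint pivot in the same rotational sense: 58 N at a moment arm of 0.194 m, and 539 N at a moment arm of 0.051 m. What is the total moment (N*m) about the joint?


M = F1 * d1 + F2 * d2
M = 58 * 0.194 + 539 * 0.051
M = 11.2520 + 27.4890
M = 38.7410


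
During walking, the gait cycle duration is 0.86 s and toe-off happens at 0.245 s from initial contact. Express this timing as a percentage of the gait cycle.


pct = (event_time / cycle_time) * 100
pct = (0.245 / 0.86) * 100
ratio = 0.2849
pct = 28.4884


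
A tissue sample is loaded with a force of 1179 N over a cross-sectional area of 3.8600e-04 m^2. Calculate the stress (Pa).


stress = F / A
stress = 1179 / 3.8600e-04
stress = 3.0544e+06


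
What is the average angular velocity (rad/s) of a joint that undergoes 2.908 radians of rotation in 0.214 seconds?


omega = delta_theta / delta_t
omega = 2.908 / 0.214
omega = 13.5888


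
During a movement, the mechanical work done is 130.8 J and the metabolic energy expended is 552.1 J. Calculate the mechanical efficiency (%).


eta = (W_mech / E_meta) * 100
eta = (130.8 / 552.1) * 100
ratio = 0.2369
eta = 23.6914


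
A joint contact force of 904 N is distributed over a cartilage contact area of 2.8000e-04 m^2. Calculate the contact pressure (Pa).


P = F / A
P = 904 / 2.8000e-04
P = 3.2286e+06


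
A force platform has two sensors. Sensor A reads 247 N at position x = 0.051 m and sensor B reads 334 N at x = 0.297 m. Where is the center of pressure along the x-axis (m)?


COP_x = (F1*x1 + F2*x2) / (F1 + F2)
COP_x = (247*0.051 + 334*0.297) / (247 + 334)
Numerator = 111.7950
Denominator = 581
COP_x = 0.1924


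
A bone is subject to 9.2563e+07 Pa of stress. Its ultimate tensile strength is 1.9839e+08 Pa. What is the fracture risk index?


FRI = applied / ultimate
FRI = 9.2563e+07 / 1.9839e+08
FRI = 0.4666


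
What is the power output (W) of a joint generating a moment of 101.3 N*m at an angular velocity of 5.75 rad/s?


P = M * omega
P = 101.3 * 5.75
P = 582.4750


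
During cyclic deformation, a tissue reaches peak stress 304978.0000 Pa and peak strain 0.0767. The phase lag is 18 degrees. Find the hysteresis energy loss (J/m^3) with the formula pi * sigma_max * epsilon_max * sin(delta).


E_loss = pi * sigma_max * epsilon_max * sin(delta)
delta = 18 deg = 0.3142 rad
sin(delta) = 0.3090
E_loss = pi * 304978.0000 * 0.0767 * 0.3090
E_loss = 22708.9008


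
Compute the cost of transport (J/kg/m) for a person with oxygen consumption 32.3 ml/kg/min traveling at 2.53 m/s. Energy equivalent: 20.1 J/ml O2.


Power per kg = VO2 * 20.1 / 60
Power per kg = 32.3 * 20.1 / 60 = 10.8205 W/kg
Cost = power_per_kg / speed
Cost = 10.8205 / 2.53
Cost = 4.2769


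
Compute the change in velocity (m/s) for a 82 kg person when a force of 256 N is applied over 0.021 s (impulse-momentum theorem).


J = F * dt = 256 * 0.021 = 5.3760 N*s
delta_v = J / m
delta_v = 5.3760 / 82
delta_v = 0.0656


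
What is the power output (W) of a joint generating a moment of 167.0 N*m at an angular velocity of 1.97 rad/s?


P = M * omega
P = 167.0 * 1.97
P = 328.9900


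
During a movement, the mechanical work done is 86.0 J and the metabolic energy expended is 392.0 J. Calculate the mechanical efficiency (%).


eta = (W_mech / E_meta) * 100
eta = (86.0 / 392.0) * 100
ratio = 0.2194
eta = 21.9388


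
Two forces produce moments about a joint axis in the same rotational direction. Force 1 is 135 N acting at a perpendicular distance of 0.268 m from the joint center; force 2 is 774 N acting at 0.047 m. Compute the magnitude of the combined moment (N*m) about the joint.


M = F1 * d1 + F2 * d2
M = 135 * 0.268 + 774 * 0.047
M = 36.1800 + 36.3780
M = 72.5580


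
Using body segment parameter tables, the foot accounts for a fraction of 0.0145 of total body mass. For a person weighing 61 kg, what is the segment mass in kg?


m_segment = body_mass * fraction
m_segment = 61 * 0.0145
m_segment = 0.8845


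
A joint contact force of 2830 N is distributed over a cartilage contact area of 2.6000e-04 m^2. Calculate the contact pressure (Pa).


P = F / A
P = 2830 / 2.6000e-04
P = 1.0885e+07


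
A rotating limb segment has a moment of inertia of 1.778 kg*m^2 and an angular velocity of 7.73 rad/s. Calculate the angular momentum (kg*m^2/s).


L = I * omega
L = 1.778 * 7.73
L = 13.7439


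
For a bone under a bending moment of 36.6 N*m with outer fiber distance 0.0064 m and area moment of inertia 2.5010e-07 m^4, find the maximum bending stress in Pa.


sigma = M * c / I
sigma = 36.6 * 0.0064 / 2.5010e-07
M * c = 0.2342
sigma = 936585.3659


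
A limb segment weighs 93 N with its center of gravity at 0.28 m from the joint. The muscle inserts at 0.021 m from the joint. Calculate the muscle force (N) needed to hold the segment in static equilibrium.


F_muscle = W * d_load / d_muscle
F_muscle = 93 * 0.28 / 0.021
Numerator = 26.0400
F_muscle = 1240.0000


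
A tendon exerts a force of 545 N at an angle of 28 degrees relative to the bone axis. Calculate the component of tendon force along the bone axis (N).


F_eff = F_tendon * cos(theta)
theta = 28 deg = 0.4887 rad
cos(theta) = 0.8829
F_eff = 545 * 0.8829
F_eff = 481.2064


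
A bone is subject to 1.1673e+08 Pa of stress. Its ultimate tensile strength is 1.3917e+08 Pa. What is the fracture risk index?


FRI = applied / ultimate
FRI = 1.1673e+08 / 1.3917e+08
FRI = 0.8388


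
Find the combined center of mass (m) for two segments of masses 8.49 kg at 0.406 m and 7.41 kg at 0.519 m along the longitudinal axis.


COM = (m1*x1 + m2*x2) / (m1 + m2)
COM = (8.49*0.406 + 7.41*0.519) / (8.49 + 7.41)
Numerator = 7.2927
Denominator = 15.9000
COM = 0.4587


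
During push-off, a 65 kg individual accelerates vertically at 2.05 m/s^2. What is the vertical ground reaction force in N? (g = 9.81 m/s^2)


GRF = m * (g + a)
GRF = 65 * (9.81 + 2.05)
GRF = 65 * 11.8600
GRF = 770.9000


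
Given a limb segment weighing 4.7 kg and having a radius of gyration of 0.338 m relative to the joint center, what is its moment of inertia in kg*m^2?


I = m * k^2
I = 4.7 * 0.338^2
k^2 = 0.1142
I = 0.5369


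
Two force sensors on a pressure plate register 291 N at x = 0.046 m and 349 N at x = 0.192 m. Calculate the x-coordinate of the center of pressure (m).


COP_x = (F1*x1 + F2*x2) / (F1 + F2)
COP_x = (291*0.046 + 349*0.192) / (291 + 349)
Numerator = 80.3940
Denominator = 640
COP_x = 0.1256


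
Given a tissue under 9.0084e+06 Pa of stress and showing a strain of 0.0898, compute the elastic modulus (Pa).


E = stress / strain
E = 9.0084e+06 / 0.0898
E = 1.0032e+08


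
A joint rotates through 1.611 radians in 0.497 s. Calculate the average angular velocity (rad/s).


omega = delta_theta / delta_t
omega = 1.611 / 0.497
omega = 3.2414


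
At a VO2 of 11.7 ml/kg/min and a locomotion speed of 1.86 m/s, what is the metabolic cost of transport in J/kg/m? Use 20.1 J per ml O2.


Power per kg = VO2 * 20.1 / 60
Power per kg = 11.7 * 20.1 / 60 = 3.9195 W/kg
Cost = power_per_kg / speed
Cost = 3.9195 / 1.86
Cost = 2.1073


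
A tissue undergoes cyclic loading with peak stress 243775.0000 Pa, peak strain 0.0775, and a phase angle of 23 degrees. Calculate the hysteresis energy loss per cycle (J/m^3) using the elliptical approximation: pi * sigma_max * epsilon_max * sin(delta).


E_loss = pi * sigma_max * epsilon_max * sin(delta)
delta = 23 deg = 0.4014 rad
sin(delta) = 0.3907
E_loss = pi * 243775.0000 * 0.0775 * 0.3907
E_loss = 23190.9613


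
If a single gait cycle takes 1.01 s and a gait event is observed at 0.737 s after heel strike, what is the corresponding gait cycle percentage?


pct = (event_time / cycle_time) * 100
pct = (0.737 / 1.01) * 100
ratio = 0.7297
pct = 72.9703


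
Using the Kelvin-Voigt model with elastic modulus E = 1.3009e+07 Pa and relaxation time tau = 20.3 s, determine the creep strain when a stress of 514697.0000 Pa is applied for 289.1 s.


epsilon(t) = (sigma/E) * (1 - exp(-t/tau))
sigma/E = 514697.0000 / 1.3009e+07 = 0.0396
exp(-t/tau) = exp(-289.1 / 20.3) = 6.5320e-07
epsilon = 0.0396 * (1 - 6.5320e-07)
epsilon = 0.0396


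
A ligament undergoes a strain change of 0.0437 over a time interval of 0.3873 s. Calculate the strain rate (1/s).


strain_rate = delta_strain / delta_t
strain_rate = 0.0437 / 0.3873
strain_rate = 0.1128


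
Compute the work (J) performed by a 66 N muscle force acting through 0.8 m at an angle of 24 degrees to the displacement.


W = F * d * cos(theta)
theta = 24 deg = 0.4189 rad
cos(theta) = 0.9135
W = 66 * 0.8 * 0.9135
W = 48.2352


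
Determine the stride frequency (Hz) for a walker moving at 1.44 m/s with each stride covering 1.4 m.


f = v / stride_length
f = 1.44 / 1.4
f = 1.0286


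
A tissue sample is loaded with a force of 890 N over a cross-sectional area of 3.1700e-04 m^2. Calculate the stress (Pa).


stress = F / A
stress = 890 / 3.1700e-04
stress = 2.8076e+06


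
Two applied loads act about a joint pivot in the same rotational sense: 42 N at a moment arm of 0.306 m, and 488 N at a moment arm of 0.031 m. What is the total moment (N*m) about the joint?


M = F1 * d1 + F2 * d2
M = 42 * 0.306 + 488 * 0.031
M = 12.8520 + 15.1280
M = 27.9800


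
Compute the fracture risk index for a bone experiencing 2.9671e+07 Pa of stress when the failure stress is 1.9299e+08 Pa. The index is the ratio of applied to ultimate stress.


FRI = applied / ultimate
FRI = 2.9671e+07 / 1.9299e+08
FRI = 0.1537


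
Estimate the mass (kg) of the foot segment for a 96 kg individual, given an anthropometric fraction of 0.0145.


m_segment = body_mass * fraction
m_segment = 96 * 0.0145
m_segment = 1.3920


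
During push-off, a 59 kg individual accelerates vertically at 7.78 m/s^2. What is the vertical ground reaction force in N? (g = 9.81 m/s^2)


GRF = m * (g + a)
GRF = 59 * (9.81 + 7.78)
GRF = 59 * 17.5900
GRF = 1037.8100


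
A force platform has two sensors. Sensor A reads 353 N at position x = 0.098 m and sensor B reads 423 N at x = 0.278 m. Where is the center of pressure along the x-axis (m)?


COP_x = (F1*x1 + F2*x2) / (F1 + F2)
COP_x = (353*0.098 + 423*0.278) / (353 + 423)
Numerator = 152.1880
Denominator = 776
COP_x = 0.1961


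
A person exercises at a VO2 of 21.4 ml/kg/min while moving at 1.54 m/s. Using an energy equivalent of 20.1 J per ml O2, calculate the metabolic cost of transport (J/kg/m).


Power per kg = VO2 * 20.1 / 60
Power per kg = 21.4 * 20.1 / 60 = 7.1690 W/kg
Cost = power_per_kg / speed
Cost = 7.1690 / 1.54
Cost = 4.6552


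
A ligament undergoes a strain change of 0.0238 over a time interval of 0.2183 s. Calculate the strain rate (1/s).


strain_rate = delta_strain / delta_t
strain_rate = 0.0238 / 0.2183
strain_rate = 0.1090


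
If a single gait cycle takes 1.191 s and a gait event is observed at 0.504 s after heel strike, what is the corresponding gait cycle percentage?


pct = (event_time / cycle_time) * 100
pct = (0.504 / 1.191) * 100
ratio = 0.4232
pct = 42.3174


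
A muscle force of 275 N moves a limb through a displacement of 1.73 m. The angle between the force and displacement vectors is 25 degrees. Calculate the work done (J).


W = F * d * cos(theta)
theta = 25 deg = 0.4363 rad
cos(theta) = 0.9063
W = 275 * 1.73 * 0.9063
W = 431.1759


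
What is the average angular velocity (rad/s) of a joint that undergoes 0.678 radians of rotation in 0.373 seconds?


omega = delta_theta / delta_t
omega = 0.678 / 0.373
omega = 1.8177


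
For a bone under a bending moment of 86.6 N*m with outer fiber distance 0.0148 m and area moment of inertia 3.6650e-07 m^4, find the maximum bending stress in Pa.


sigma = M * c / I
sigma = 86.6 * 0.0148 / 3.6650e-07
M * c = 1.2817
sigma = 3.4971e+06


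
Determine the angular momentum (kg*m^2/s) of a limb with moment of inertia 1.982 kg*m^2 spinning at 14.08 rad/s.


L = I * omega
L = 1.982 * 14.08
L = 27.9066


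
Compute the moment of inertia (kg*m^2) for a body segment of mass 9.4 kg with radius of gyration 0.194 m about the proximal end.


I = m * k^2
I = 9.4 * 0.194^2
k^2 = 0.0376
I = 0.3538


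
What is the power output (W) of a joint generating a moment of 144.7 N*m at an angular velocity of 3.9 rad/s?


P = M * omega
P = 144.7 * 3.9
P = 564.3300


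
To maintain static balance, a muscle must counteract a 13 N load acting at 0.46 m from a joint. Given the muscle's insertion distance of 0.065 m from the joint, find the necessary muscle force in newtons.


F_muscle = W * d_load / d_muscle
F_muscle = 13 * 0.46 / 0.065
Numerator = 5.9800
F_muscle = 92.0000


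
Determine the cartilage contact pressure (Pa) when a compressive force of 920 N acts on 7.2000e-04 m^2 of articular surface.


P = F / A
P = 920 / 7.2000e-04
P = 1.2778e+06


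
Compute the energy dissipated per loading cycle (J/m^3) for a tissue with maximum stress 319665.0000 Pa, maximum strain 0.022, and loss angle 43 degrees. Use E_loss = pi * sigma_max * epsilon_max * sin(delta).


E_loss = pi * sigma_max * epsilon_max * sin(delta)
delta = 43 deg = 0.7505 rad
sin(delta) = 0.6820
E_loss = pi * 319665.0000 * 0.022 * 0.6820
E_loss = 15067.8390


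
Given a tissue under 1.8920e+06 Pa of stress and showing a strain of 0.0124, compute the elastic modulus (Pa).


E = stress / strain
E = 1.8920e+06 / 0.0124
E = 1.5258e+08


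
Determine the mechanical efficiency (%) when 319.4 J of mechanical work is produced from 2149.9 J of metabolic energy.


eta = (W_mech / E_meta) * 100
eta = (319.4 / 2149.9) * 100
ratio = 0.1486
eta = 14.8565


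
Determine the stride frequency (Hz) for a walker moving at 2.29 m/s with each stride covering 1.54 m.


f = v / stride_length
f = 2.29 / 1.54
f = 1.4870


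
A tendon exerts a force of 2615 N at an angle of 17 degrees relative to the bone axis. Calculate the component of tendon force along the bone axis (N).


F_eff = F_tendon * cos(theta)
theta = 17 deg = 0.2967 rad
cos(theta) = 0.9563
F_eff = 2615 * 0.9563
F_eff = 2500.7369


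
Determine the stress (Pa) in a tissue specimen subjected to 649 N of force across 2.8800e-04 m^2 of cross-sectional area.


stress = F / A
stress = 649 / 2.8800e-04
stress = 2.2535e+06


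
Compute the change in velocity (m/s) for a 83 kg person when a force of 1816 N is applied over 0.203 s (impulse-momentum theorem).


J = F * dt = 1816 * 0.203 = 368.6480 N*s
delta_v = J / m
delta_v = 368.6480 / 83
delta_v = 4.4415


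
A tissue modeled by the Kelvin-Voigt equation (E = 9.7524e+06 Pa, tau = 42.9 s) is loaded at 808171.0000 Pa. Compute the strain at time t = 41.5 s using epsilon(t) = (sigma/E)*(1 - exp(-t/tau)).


epsilon(t) = (sigma/E) * (1 - exp(-t/tau))
sigma/E = 808171.0000 / 9.7524e+06 = 0.0829
exp(-t/tau) = exp(-41.5 / 42.9) = 0.3801
epsilon = 0.0829 * (1 - 0.3801)
epsilon = 0.0514


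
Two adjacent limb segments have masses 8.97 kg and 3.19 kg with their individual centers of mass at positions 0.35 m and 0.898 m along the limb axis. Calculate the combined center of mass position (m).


COM = (m1*x1 + m2*x2) / (m1 + m2)
COM = (8.97*0.35 + 3.19*0.898) / (8.97 + 3.19)
Numerator = 6.0041
Denominator = 12.1600
COM = 0.4938


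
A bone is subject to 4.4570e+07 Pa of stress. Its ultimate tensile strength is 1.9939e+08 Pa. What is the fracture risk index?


FRI = applied / ultimate
FRI = 4.4570e+07 / 1.9939e+08
FRI = 0.2235


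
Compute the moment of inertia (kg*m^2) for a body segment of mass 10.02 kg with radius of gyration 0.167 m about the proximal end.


I = m * k^2
I = 10.02 * 0.167^2
k^2 = 0.0279
I = 0.2794


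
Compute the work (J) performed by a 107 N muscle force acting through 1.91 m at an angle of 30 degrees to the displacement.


W = F * d * cos(theta)
theta = 30 deg = 0.5236 rad
cos(theta) = 0.8660
W = 107 * 1.91 * 0.8660
W = 176.9896


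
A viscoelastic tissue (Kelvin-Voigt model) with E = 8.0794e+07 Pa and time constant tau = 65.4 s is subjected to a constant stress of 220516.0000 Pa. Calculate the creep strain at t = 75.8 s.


epsilon(t) = (sigma/E) * (1 - exp(-t/tau))
sigma/E = 220516.0000 / 8.0794e+07 = 0.0027
exp(-t/tau) = exp(-75.8 / 65.4) = 0.3138
epsilon = 0.0027 * (1 - 0.3138)
epsilon = 0.0019


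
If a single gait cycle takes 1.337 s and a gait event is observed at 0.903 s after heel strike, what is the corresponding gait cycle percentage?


pct = (event_time / cycle_time) * 100
pct = (0.903 / 1.337) * 100
ratio = 0.6754
pct = 67.5393


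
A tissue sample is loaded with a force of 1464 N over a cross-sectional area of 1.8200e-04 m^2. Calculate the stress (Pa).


stress = F / A
stress = 1464 / 1.8200e-04
stress = 8.0440e+06


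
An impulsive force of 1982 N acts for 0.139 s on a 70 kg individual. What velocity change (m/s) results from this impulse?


J = F * dt = 1982 * 0.139 = 275.4980 N*s
delta_v = J / m
delta_v = 275.4980 / 70
delta_v = 3.9357


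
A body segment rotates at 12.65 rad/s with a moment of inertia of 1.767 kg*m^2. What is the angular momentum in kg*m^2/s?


L = I * omega
L = 1.767 * 12.65
L = 22.3526


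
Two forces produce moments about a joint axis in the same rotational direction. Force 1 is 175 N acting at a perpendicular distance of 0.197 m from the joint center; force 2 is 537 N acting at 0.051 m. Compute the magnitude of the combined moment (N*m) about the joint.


M = F1 * d1 + F2 * d2
M = 175 * 0.197 + 537 * 0.051
M = 34.4750 + 27.3870
M = 61.8620


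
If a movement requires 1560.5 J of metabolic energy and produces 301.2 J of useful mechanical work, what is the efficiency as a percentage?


eta = (W_mech / E_meta) * 100
eta = (301.2 / 1560.5) * 100
ratio = 0.1930
eta = 19.3015


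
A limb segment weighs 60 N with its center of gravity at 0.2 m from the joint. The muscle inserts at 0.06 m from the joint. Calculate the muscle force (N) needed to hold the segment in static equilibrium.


F_muscle = W * d_load / d_muscle
F_muscle = 60 * 0.2 / 0.06
Numerator = 12.0000
F_muscle = 200.0000


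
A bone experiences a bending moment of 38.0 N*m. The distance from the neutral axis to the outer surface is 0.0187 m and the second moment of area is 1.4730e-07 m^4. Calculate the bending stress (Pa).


sigma = M * c / I
sigma = 38.0 * 0.0187 / 1.4730e-07
M * c = 0.7106
sigma = 4.8242e+06


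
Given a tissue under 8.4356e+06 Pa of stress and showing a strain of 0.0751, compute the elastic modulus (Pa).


E = stress / strain
E = 8.4356e+06 / 0.0751
E = 1.1232e+08


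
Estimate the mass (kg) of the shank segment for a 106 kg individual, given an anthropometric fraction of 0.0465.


m_segment = body_mass * fraction
m_segment = 106 * 0.0465
m_segment = 4.9290


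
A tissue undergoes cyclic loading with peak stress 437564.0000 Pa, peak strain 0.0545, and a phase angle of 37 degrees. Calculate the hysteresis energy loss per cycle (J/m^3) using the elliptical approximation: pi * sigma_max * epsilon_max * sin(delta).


E_loss = pi * sigma_max * epsilon_max * sin(delta)
delta = 37 deg = 0.6458 rad
sin(delta) = 0.6018
E_loss = pi * 437564.0000 * 0.0545 * 0.6018
E_loss = 45086.9631


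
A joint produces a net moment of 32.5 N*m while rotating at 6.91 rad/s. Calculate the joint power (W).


P = M * omega
P = 32.5 * 6.91
P = 224.5750


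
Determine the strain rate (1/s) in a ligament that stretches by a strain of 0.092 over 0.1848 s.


strain_rate = delta_strain / delta_t
strain_rate = 0.092 / 0.1848
strain_rate = 0.4978


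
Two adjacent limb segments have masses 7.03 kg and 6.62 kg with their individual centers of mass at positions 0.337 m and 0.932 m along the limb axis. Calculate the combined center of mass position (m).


COM = (m1*x1 + m2*x2) / (m1 + m2)
COM = (7.03*0.337 + 6.62*0.932) / (7.03 + 6.62)
Numerator = 8.5389
Denominator = 13.6500
COM = 0.6256


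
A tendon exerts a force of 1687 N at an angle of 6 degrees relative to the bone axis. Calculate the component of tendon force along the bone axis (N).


F_eff = F_tendon * cos(theta)
theta = 6 deg = 0.1047 rad
cos(theta) = 0.9945
F_eff = 1687 * 0.9945
F_eff = 1677.7584


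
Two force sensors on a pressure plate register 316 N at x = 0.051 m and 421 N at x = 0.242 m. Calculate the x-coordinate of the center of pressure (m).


COP_x = (F1*x1 + F2*x2) / (F1 + F2)
COP_x = (316*0.051 + 421*0.242) / (316 + 421)
Numerator = 117.9980
Denominator = 737
COP_x = 0.1601


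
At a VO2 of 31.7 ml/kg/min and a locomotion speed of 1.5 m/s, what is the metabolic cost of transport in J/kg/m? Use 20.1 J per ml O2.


Power per kg = VO2 * 20.1 / 60
Power per kg = 31.7 * 20.1 / 60 = 10.6195 W/kg
Cost = power_per_kg / speed
Cost = 10.6195 / 1.5
Cost = 7.0797


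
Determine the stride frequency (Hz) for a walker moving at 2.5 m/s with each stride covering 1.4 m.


f = v / stride_length
f = 2.5 / 1.4
f = 1.7857


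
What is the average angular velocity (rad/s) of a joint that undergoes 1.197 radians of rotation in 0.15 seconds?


omega = delta_theta / delta_t
omega = 1.197 / 0.15
omega = 7.9800


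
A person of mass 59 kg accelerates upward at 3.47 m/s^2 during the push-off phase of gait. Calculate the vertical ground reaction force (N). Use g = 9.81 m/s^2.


GRF = m * (g + a)
GRF = 59 * (9.81 + 3.47)
GRF = 59 * 13.2800
GRF = 783.5200


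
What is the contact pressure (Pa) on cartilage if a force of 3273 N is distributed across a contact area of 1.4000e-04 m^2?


P = F / A
P = 3273 / 1.4000e-04
P = 2.3379e+07


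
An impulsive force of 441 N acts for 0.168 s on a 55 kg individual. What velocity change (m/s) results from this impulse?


J = F * dt = 441 * 0.168 = 74.0880 N*s
delta_v = J / m
delta_v = 74.0880 / 55
delta_v = 1.3471


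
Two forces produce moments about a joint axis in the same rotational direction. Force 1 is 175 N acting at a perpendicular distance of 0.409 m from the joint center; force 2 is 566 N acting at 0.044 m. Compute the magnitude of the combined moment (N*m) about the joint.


M = F1 * d1 + F2 * d2
M = 175 * 0.409 + 566 * 0.044
M = 71.5750 + 24.9040
M = 96.4790


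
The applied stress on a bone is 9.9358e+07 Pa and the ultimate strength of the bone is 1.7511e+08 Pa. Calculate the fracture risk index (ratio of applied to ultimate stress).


FRI = applied / ultimate
FRI = 9.9358e+07 / 1.7511e+08
FRI = 0.5674


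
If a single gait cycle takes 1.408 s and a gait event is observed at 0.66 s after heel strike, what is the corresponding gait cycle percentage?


pct = (event_time / cycle_time) * 100
pct = (0.66 / 1.408) * 100
ratio = 0.4688
pct = 46.8750


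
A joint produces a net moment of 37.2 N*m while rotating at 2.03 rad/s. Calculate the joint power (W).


P = M * omega
P = 37.2 * 2.03
P = 75.5160


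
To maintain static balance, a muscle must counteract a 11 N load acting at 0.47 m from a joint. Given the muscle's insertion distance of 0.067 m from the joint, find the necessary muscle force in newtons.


F_muscle = W * d_load / d_muscle
F_muscle = 11 * 0.47 / 0.067
Numerator = 5.1700
F_muscle = 77.1642


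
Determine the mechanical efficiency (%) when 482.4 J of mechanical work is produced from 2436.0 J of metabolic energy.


eta = (W_mech / E_meta) * 100
eta = (482.4 / 2436.0) * 100
ratio = 0.1980
eta = 19.8030


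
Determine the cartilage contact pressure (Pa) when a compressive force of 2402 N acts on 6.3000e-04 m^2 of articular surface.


P = F / A
P = 2402 / 6.3000e-04
P = 3.8127e+06


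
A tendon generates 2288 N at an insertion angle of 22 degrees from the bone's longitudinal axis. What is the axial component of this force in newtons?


F_eff = F_tendon * cos(theta)
theta = 22 deg = 0.3840 rad
cos(theta) = 0.9272
F_eff = 2288 * 0.9272
F_eff = 2121.3967


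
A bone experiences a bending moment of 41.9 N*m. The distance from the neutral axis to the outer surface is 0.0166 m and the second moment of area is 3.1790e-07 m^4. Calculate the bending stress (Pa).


sigma = M * c / I
sigma = 41.9 * 0.0166 / 3.1790e-07
M * c = 0.6955
sigma = 2.1879e+06


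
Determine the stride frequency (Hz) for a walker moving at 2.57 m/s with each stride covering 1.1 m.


f = v / stride_length
f = 2.57 / 1.1
f = 2.3364


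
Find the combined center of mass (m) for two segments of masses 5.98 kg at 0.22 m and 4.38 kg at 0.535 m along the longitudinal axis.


COM = (m1*x1 + m2*x2) / (m1 + m2)
COM = (5.98*0.22 + 4.38*0.535) / (5.98 + 4.38)
Numerator = 3.6589
Denominator = 10.3600
COM = 0.3532


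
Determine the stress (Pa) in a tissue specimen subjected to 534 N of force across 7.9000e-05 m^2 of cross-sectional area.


stress = F / A
stress = 534 / 7.9000e-05
stress = 6.7595e+06


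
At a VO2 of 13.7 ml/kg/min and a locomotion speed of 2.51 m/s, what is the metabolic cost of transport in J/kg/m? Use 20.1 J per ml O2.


Power per kg = VO2 * 20.1 / 60
Power per kg = 13.7 * 20.1 / 60 = 4.5895 W/kg
Cost = power_per_kg / speed
Cost = 4.5895 / 2.51
Cost = 1.8285


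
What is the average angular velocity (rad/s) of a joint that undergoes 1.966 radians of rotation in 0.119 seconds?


omega = delta_theta / delta_t
omega = 1.966 / 0.119
omega = 16.5210


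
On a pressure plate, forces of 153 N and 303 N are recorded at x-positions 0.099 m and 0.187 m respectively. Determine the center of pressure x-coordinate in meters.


COP_x = (F1*x1 + F2*x2) / (F1 + F2)
COP_x = (153*0.099 + 303*0.187) / (153 + 303)
Numerator = 71.8080
Denominator = 456
COP_x = 0.1575


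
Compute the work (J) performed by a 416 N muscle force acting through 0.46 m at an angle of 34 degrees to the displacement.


W = F * d * cos(theta)
theta = 34 deg = 0.5934 rad
cos(theta) = 0.8290
W = 416 * 0.46 * 0.8290
W = 158.6446


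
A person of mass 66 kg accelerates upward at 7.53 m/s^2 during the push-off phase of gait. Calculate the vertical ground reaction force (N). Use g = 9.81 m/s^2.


GRF = m * (g + a)
GRF = 66 * (9.81 + 7.53)
GRF = 66 * 17.3400
GRF = 1144.4400


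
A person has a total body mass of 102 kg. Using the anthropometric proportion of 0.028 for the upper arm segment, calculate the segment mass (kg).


m_segment = body_mass * fraction
m_segment = 102 * 0.028
m_segment = 2.8560


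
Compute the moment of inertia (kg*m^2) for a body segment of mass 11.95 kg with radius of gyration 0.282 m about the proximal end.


I = m * k^2
I = 11.95 * 0.282^2
k^2 = 0.0795
I = 0.9503


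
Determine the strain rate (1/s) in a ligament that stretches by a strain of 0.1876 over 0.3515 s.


strain_rate = delta_strain / delta_t
strain_rate = 0.1876 / 0.3515
strain_rate = 0.5337


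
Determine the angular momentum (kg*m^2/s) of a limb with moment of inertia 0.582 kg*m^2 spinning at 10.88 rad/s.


L = I * omega
L = 0.582 * 10.88
L = 6.3322


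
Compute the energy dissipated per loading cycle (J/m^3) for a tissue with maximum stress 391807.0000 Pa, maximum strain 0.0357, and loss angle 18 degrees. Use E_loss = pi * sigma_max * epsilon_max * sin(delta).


E_loss = pi * sigma_max * epsilon_max * sin(delta)
delta = 18 deg = 0.3142 rad
sin(delta) = 0.3090
E_loss = pi * 391807.0000 * 0.0357 * 0.3090
E_loss = 13579.1518


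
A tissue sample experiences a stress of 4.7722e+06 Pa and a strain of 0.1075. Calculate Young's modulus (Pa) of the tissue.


E = stress / strain
E = 4.7722e+06 / 0.1075
E = 4.4393e+07


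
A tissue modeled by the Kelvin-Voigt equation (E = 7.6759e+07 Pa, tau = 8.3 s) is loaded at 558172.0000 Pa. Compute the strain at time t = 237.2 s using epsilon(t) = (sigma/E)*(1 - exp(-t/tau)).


epsilon(t) = (sigma/E) * (1 - exp(-t/tau))
sigma/E = 558172.0000 / 7.6759e+07 = 0.0073
exp(-t/tau) = exp(-237.2 / 8.3) = 3.8779e-13
epsilon = 0.0073 * (1 - 3.8779e-13)
epsilon = 0.0073


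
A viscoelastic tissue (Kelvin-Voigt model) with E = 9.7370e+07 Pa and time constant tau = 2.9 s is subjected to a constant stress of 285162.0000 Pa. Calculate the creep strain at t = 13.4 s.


epsilon(t) = (sigma/E) * (1 - exp(-t/tau))
sigma/E = 285162.0000 / 9.7370e+07 = 0.0029
exp(-t/tau) = exp(-13.4 / 2.9) = 0.0098
epsilon = 0.0029 * (1 - 0.0098)
epsilon = 0.0029


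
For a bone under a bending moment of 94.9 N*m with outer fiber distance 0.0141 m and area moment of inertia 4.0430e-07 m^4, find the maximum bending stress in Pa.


sigma = M * c / I
sigma = 94.9 * 0.0141 / 4.0430e-07
M * c = 1.3381
sigma = 3.3096e+06


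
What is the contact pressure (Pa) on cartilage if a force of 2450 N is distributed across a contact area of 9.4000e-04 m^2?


P = F / A
P = 2450 / 9.4000e-04
P = 2.6064e+06


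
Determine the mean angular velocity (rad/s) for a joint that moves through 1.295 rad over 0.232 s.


omega = delta_theta / delta_t
omega = 1.295 / 0.232
omega = 5.5819


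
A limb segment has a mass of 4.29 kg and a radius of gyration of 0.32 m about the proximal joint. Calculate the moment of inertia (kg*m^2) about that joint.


I = m * k^2
I = 4.29 * 0.32^2
k^2 = 0.1024
I = 0.4393


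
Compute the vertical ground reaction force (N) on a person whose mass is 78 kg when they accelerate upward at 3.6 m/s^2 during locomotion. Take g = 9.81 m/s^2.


GRF = m * (g + a)
GRF = 78 * (9.81 + 3.6)
GRF = 78 * 13.4100
GRF = 1045.9800


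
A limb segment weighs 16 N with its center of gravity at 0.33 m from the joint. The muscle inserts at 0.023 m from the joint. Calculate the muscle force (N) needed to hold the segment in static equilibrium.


F_muscle = W * d_load / d_muscle
F_muscle = 16 * 0.33 / 0.023
Numerator = 5.2800
F_muscle = 229.5652


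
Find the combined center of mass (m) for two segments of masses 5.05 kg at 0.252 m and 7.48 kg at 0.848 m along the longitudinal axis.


COM = (m1*x1 + m2*x2) / (m1 + m2)
COM = (5.05*0.252 + 7.48*0.848) / (5.05 + 7.48)
Numerator = 7.6156
Denominator = 12.5300
COM = 0.6078
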